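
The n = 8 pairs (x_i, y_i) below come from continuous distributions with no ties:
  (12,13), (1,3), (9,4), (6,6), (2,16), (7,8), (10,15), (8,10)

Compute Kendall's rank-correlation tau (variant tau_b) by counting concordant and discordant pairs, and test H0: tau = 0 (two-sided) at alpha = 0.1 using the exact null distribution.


Step 1: Enumerate the 28 unordered pairs (i,j) with i<j and classify each by sign(x_j-x_i) * sign(y_j-y_i).
  (1,2):dx=-11,dy=-10->C; (1,3):dx=-3,dy=-9->C; (1,4):dx=-6,dy=-7->C; (1,5):dx=-10,dy=+3->D
  (1,6):dx=-5,dy=-5->C; (1,7):dx=-2,dy=+2->D; (1,8):dx=-4,dy=-3->C; (2,3):dx=+8,dy=+1->C
  (2,4):dx=+5,dy=+3->C; (2,5):dx=+1,dy=+13->C; (2,6):dx=+6,dy=+5->C; (2,7):dx=+9,dy=+12->C
  (2,8):dx=+7,dy=+7->C; (3,4):dx=-3,dy=+2->D; (3,5):dx=-7,dy=+12->D; (3,6):dx=-2,dy=+4->D
  (3,7):dx=+1,dy=+11->C; (3,8):dx=-1,dy=+6->D; (4,5):dx=-4,dy=+10->D; (4,6):dx=+1,dy=+2->C
  (4,7):dx=+4,dy=+9->C; (4,8):dx=+2,dy=+4->C; (5,6):dx=+5,dy=-8->D; (5,7):dx=+8,dy=-1->D
  (5,8):dx=+6,dy=-6->D; (6,7):dx=+3,dy=+7->C; (6,8):dx=+1,dy=+2->C; (7,8):dx=-2,dy=-5->C
Step 2: C = 18, D = 10, total pairs = 28.
Step 3: tau = (C - D)/(n(n-1)/2) = (18 - 10)/28 = 0.285714.
Step 4: Exact two-sided p-value (enumerate n! = 40320 permutations of y under H0): p = 0.398760.
Step 5: alpha = 0.1. fail to reject H0.

tau_b = 0.2857 (C=18, D=10), p = 0.398760, fail to reject H0.


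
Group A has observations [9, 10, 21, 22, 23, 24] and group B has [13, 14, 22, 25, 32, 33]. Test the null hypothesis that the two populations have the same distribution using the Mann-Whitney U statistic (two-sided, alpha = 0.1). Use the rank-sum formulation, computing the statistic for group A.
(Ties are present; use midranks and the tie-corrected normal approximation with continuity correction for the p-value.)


Step 1: Combine and sort all 12 observations; assign midranks.
sorted (value, group): (9,X), (10,X), (13,Y), (14,Y), (21,X), (22,X), (22,Y), (23,X), (24,X), (25,Y), (32,Y), (33,Y)
ranks: 9->1, 10->2, 13->3, 14->4, 21->5, 22->6.5, 22->6.5, 23->8, 24->9, 25->10, 32->11, 33->12
Step 2: Rank sum for X: R1 = 1 + 2 + 5 + 6.5 + 8 + 9 = 31.5.
Step 3: U_X = R1 - n1(n1+1)/2 = 31.5 - 6*7/2 = 31.5 - 21 = 10.5.
       U_Y = n1*n2 - U_X = 36 - 10.5 = 25.5.
Step 4: Ties are present, so use the tie-corrected normal approximation (with continuity correction) for the p-value.
Step 5: p-value = 0.261496; compare to alpha = 0.1. fail to reject H0.

U_X = 10.5, p = 0.261496, fail to reject H0 at alpha = 0.1.


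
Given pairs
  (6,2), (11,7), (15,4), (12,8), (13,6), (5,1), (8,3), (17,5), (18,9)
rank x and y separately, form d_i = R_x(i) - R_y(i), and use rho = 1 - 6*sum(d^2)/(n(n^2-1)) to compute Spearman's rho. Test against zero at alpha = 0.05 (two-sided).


Step 1: Rank x and y separately (midranks; no ties here).
rank(x): 6->2, 11->4, 15->7, 12->5, 13->6, 5->1, 8->3, 17->8, 18->9
rank(y): 2->2, 7->7, 4->4, 8->8, 6->6, 1->1, 3->3, 5->5, 9->9
Step 2: d_i = R_x(i) - R_y(i); compute d_i^2.
  (2-2)^2=0, (4-7)^2=9, (7-4)^2=9, (5-8)^2=9, (6-6)^2=0, (1-1)^2=0, (3-3)^2=0, (8-5)^2=9, (9-9)^2=0
sum(d^2) = 36.
Step 3: rho = 1 - 6*36 / (9*(9^2 - 1)) = 1 - 216/720 = 0.700000.
Step 4: Under H0, t = rho * sqrt((n-2)/(1-rho^2)) = 2.5934 ~ t(7).
Step 5: Two-sided p-value from the t-distribution with 7 df = 0.035770.
Step 6: alpha = 0.05. reject H0.

rho = 0.7000, p = 0.035770, reject H0 at alpha = 0.05.


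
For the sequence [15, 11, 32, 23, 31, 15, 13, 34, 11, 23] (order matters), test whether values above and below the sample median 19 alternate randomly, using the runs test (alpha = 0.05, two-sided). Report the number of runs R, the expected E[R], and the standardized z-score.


Step 1: Compute median = 19; label A = above, B = below.
Labels in order: BBAAABBABA  (n_A = 5, n_B = 5)
Step 2: Count runs R = 6.
Step 3: Under H0 (random ordering), E[R] = 2*n_A*n_B/(n_A+n_B) + 1 = 2*5*5/10 + 1 = 6.0000.
        Var[R] = 2*n_A*n_B*(2*n_A*n_B - n_A - n_B) / ((n_A+n_B)^2 * (n_A+n_B-1)) = 2000/900 = 2.2222.
        SD[R] = 1.4907.
Step 4: R = E[R], so z = 0 with no continuity correction.
Step 5: Two-sided p-value via normal approximation = 2*(1 - Phi(|z|)) = 1.000000.
Step 6: alpha = 0.05. fail to reject H0.

R = 6, z = 0.0000, p = 1.000000, fail to reject H0.


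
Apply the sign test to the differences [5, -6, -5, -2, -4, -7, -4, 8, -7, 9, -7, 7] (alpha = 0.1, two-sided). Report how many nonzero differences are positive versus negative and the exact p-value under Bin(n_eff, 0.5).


Step 1: Discard zero differences. Original n = 12; n_eff = number of nonzero differences = 12.
Nonzero differences (with sign): +5, -6, -5, -2, -4, -7, -4, +8, -7, +9, -7, +7
Step 2: Count signs: positive = 4, negative = 8.
Step 3: Under H0: P(positive) = 0.5, so the number of positives S ~ Bin(12, 0.5).
Step 4: Two-sided exact p-value = sum of Bin(12,0.5) probabilities at or below the observed probability = 0.387695.
Step 5: alpha = 0.1. fail to reject H0.

n_eff = 12, pos = 4, neg = 8, p = 0.387695, fail to reject H0.


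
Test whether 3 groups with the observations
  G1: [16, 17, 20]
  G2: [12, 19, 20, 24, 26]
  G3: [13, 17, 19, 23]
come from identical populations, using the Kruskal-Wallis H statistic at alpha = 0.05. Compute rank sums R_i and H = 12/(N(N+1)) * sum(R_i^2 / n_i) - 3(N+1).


Step 1: Combine all N = 12 observations and assign midranks.
sorted (value, group, rank): (12,G2,1), (13,G3,2), (16,G1,3), (17,G1,4.5), (17,G3,4.5), (19,G2,6.5), (19,G3,6.5), (20,G1,8.5), (20,G2,8.5), (23,G3,10), (24,G2,11), (26,G2,12)
Step 2: Sum ranks within each group.
R_1 = 16 (n_1 = 3)
R_2 = 39 (n_2 = 5)
R_3 = 23 (n_3 = 4)
Step 3: H = 12/(N(N+1)) * sum(R_i^2/n_i) - 3(N+1)
     = 12/(12*13) * (16^2/3 + 39^2/5 + 23^2/4) - 3*13
     = 0.076923 * 521.783 - 39
     = 1.137179.
Step 4: Ties present; correction factor C = 1 - 18/(12^3 - 12) = 0.989510. Corrected H = 1.137179 / 0.989510 = 1.149234.
Step 5: Under H0, H ~ chi^2(2); p-value = 0.562920.
Step 6: alpha = 0.05. fail to reject H0.

H = 1.1492, df = 2, p = 0.562920, fail to reject H0.


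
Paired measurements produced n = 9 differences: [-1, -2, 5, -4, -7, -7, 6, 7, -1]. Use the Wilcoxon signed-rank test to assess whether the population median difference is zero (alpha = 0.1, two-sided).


Step 1: Drop any zero differences (none here) and take |d_i|.
|d| = [1, 2, 5, 4, 7, 7, 6, 7, 1]
Step 2: Midrank |d_i| (ties get averaged ranks).
ranks: |1|->1.5, |2|->3, |5|->5, |4|->4, |7|->8, |7|->8, |6|->6, |7|->8, |1|->1.5
Step 3: Attach original signs; sum ranks with positive sign and with negative sign.
W+ = 5 + 6 + 8 = 19
W- = 1.5 + 3 + 4 + 8 + 8 + 1.5 = 26
(Check: W+ + W- = 45 should equal n(n+1)/2 = 45.)
Step 4: Test statistic W = min(W+, W-) = 19.
Step 5: Ties in |d|, so use the tie-corrected normal approximation.
        E[W] = n(n+1)/4 = 9*10/4 = 22.5.
        Tie groups: |d|=1 (t=2), |d|=7 (t=3); sum(t^3 - t) = 30.
        Var[W] = n(n+1)(2n+1)/24 - sum(t^3-t)/48 = 1710/24 - 30/48 = 70.625.
        z = (W - E[W]) / sqrt(Var[W]) = (19 - 22.5) / 8.4039 = -0.4165.
        Two-sided p = 2*Phi(z) = 0.677063.
Step 6: alpha = 0.1. fail to reject H0.

W+ = 19, W- = 26, W = min = 19, p = 0.677063, fail to reject H0.


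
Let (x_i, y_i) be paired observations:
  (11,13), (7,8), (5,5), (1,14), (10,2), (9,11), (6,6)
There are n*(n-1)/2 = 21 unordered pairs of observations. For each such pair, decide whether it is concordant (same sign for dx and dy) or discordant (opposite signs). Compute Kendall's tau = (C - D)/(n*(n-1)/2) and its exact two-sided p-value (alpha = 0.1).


Step 1: Enumerate the 21 unordered pairs (i,j) with i<j and classify each by sign(x_j-x_i) * sign(y_j-y_i).
  (1,2):dx=-4,dy=-5->C; (1,3):dx=-6,dy=-8->C; (1,4):dx=-10,dy=+1->D; (1,5):dx=-1,dy=-11->C
  (1,6):dx=-2,dy=-2->C; (1,7):dx=-5,dy=-7->C; (2,3):dx=-2,dy=-3->C; (2,4):dx=-6,dy=+6->D
  (2,5):dx=+3,dy=-6->D; (2,6):dx=+2,dy=+3->C; (2,7):dx=-1,dy=-2->C; (3,4):dx=-4,dy=+9->D
  (3,5):dx=+5,dy=-3->D; (3,6):dx=+4,dy=+6->C; (3,7):dx=+1,dy=+1->C; (4,5):dx=+9,dy=-12->D
  (4,6):dx=+8,dy=-3->D; (4,7):dx=+5,dy=-8->D; (5,6):dx=-1,dy=+9->D; (5,7):dx=-4,dy=+4->D
  (6,7):dx=-3,dy=-5->C
Step 2: C = 11, D = 10, total pairs = 21.
Step 3: tau = (C - D)/(n(n-1)/2) = (11 - 10)/21 = 0.047619.
Step 4: Exact two-sided p-value (enumerate n! = 5040 permutations of y under H0): p = 1.000000.
Step 5: alpha = 0.1. fail to reject H0.

tau_b = 0.0476 (C=11, D=10), p = 1.000000, fail to reject H0.


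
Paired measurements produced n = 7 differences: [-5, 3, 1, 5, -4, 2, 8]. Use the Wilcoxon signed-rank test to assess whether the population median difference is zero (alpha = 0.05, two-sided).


Step 1: Drop any zero differences (none here) and take |d_i|.
|d| = [5, 3, 1, 5, 4, 2, 8]
Step 2: Midrank |d_i| (ties get averaged ranks).
ranks: |5|->5.5, |3|->3, |1|->1, |5|->5.5, |4|->4, |2|->2, |8|->7
Step 3: Attach original signs; sum ranks with positive sign and with negative sign.
W+ = 3 + 1 + 5.5 + 2 + 7 = 18.5
W- = 5.5 + 4 = 9.5
(Check: W+ + W- = 28 should equal n(n+1)/2 = 28.)
Step 4: Test statistic W = min(W+, W-) = 9.5.
Step 5: Ties in |d|, so use the tie-corrected normal approximation.
        E[W] = n(n+1)/4 = 7*8/4 = 14.
        Tie groups: |d|=5 (t=2); sum(t^3 - t) = 6.
        Var[W] = n(n+1)(2n+1)/24 - sum(t^3-t)/48 = 840/24 - 6/48 = 34.875.
        z = (W - E[W]) / sqrt(Var[W]) = (9.5 - 14) / 5.9055 = -0.7620.
        Two-sided p = 2*Phi(z) = 0.446060.
Step 6: alpha = 0.05. fail to reject H0.

W+ = 18.5, W- = 9.5, W = min = 9.5, p = 0.446060, fail to reject H0.


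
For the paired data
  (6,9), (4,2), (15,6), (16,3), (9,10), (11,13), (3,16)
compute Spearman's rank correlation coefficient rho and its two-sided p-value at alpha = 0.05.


Step 1: Rank x and y separately (midranks; no ties here).
rank(x): 6->3, 4->2, 15->6, 16->7, 9->4, 11->5, 3->1
rank(y): 9->4, 2->1, 6->3, 3->2, 10->5, 13->6, 16->7
Step 2: d_i = R_x(i) - R_y(i); compute d_i^2.
  (3-4)^2=1, (2-1)^2=1, (6-3)^2=9, (7-2)^2=25, (4-5)^2=1, (5-6)^2=1, (1-7)^2=36
sum(d^2) = 74.
Step 3: rho = 1 - 6*74 / (7*(7^2 - 1)) = 1 - 444/336 = -0.321429.
Step 4: Under H0, t = rho * sqrt((n-2)/(1-rho^2)) = -0.7590 ~ t(5).
Step 5: Two-sided p-value from the t-distribution with 5 df = 0.482072.
Step 6: alpha = 0.05. fail to reject H0.

rho = -0.3214, p = 0.482072, fail to reject H0 at alpha = 0.05.


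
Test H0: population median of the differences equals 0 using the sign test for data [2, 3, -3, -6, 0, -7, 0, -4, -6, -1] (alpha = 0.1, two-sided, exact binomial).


Step 1: Discard zero differences. Original n = 10; n_eff = number of nonzero differences = 8.
Nonzero differences (with sign): +2, +3, -3, -6, -7, -4, -6, -1
Step 2: Count signs: positive = 2, negative = 6.
Step 3: Under H0: P(positive) = 0.5, so the number of positives S ~ Bin(8, 0.5).
Step 4: Two-sided exact p-value = sum of Bin(8,0.5) probabilities at or below the observed probability = 0.289062.
Step 5: alpha = 0.1. fail to reject H0.

n_eff = 8, pos = 2, neg = 6, p = 0.289062, fail to reject H0.


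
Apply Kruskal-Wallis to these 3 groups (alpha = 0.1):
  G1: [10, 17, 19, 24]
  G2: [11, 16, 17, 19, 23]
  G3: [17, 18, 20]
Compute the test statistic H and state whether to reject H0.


Step 1: Combine all N = 12 observations and assign midranks.
sorted (value, group, rank): (10,G1,1), (11,G2,2), (16,G2,3), (17,G1,5), (17,G2,5), (17,G3,5), (18,G3,7), (19,G1,8.5), (19,G2,8.5), (20,G3,10), (23,G2,11), (24,G1,12)
Step 2: Sum ranks within each group.
R_1 = 26.5 (n_1 = 4)
R_2 = 29.5 (n_2 = 5)
R_3 = 22 (n_3 = 3)
Step 3: H = 12/(N(N+1)) * sum(R_i^2/n_i) - 3(N+1)
     = 12/(12*13) * (26.5^2/4 + 29.5^2/5 + 22^2/3) - 3*13
     = 0.076923 * 510.946 - 39
     = 0.303526.
Step 4: Ties present; correction factor C = 1 - 30/(12^3 - 12) = 0.982517. Corrected H = 0.303526 / 0.982517 = 0.308926.
Step 5: Under H0, H ~ chi^2(2); p-value = 0.856875.
Step 6: alpha = 0.1. fail to reject H0.

H = 0.3089, df = 2, p = 0.856875, fail to reject H0.


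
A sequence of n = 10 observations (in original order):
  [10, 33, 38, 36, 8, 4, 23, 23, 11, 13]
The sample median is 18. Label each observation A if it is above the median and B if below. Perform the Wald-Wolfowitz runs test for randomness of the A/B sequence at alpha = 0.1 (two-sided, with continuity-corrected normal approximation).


Step 1: Compute median = 18; label A = above, B = below.
Labels in order: BAAABBAABB  (n_A = 5, n_B = 5)
Step 2: Count runs R = 5.
Step 3: Under H0 (random ordering), E[R] = 2*n_A*n_B/(n_A+n_B) + 1 = 2*5*5/10 + 1 = 6.0000.
        Var[R] = 2*n_A*n_B*(2*n_A*n_B - n_A - n_B) / ((n_A+n_B)^2 * (n_A+n_B-1)) = 2000/900 = 2.2222.
        SD[R] = 1.4907.
Step 4: Continuity-corrected z = (R + 0.5 - E[R]) / SD[R] = (5 + 0.5 - 6.0000) / 1.4907 = -0.3354.
Step 5: Two-sided p-value via normal approximation = 2*(1 - Phi(|z|)) = 0.737316.
Step 6: alpha = 0.1. fail to reject H0.

R = 5, z = -0.3354, p = 0.737316, fail to reject H0.


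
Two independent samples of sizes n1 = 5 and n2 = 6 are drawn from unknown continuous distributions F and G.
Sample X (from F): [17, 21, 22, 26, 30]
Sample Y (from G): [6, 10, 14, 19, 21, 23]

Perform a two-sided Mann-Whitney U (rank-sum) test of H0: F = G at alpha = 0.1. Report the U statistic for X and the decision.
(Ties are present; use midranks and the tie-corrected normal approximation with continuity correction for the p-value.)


Step 1: Combine and sort all 11 observations; assign midranks.
sorted (value, group): (6,Y), (10,Y), (14,Y), (17,X), (19,Y), (21,X), (21,Y), (22,X), (23,Y), (26,X), (30,X)
ranks: 6->1, 10->2, 14->3, 17->4, 19->5, 21->6.5, 21->6.5, 22->8, 23->9, 26->10, 30->11
Step 2: Rank sum for X: R1 = 4 + 6.5 + 8 + 10 + 11 = 39.5.
Step 3: U_X = R1 - n1(n1+1)/2 = 39.5 - 5*6/2 = 39.5 - 15 = 24.5.
       U_Y = n1*n2 - U_X = 30 - 24.5 = 5.5.
Step 4: Ties are present, so use the tie-corrected normal approximation (with continuity correction) for the p-value.
Step 5: p-value = 0.099576; compare to alpha = 0.1. reject H0.

U_X = 24.5, p = 0.099576, reject H0 at alpha = 0.1.


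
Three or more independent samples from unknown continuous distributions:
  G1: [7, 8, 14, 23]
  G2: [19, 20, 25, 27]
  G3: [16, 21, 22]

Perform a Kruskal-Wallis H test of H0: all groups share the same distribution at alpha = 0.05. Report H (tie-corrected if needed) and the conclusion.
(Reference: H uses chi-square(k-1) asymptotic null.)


Step 1: Combine all N = 11 observations and assign midranks.
sorted (value, group, rank): (7,G1,1), (8,G1,2), (14,G1,3), (16,G3,4), (19,G2,5), (20,G2,6), (21,G3,7), (22,G3,8), (23,G1,9), (25,G2,10), (27,G2,11)
Step 2: Sum ranks within each group.
R_1 = 15 (n_1 = 4)
R_2 = 32 (n_2 = 4)
R_3 = 19 (n_3 = 3)
Step 3: H = 12/(N(N+1)) * sum(R_i^2/n_i) - 3(N+1)
     = 12/(11*12) * (15^2/4 + 32^2/4 + 19^2/3) - 3*12
     = 0.090909 * 432.583 - 36
     = 3.325758.
Step 4: No ties, so H is used without correction.
Step 5: Under H0, H ~ chi^2(2); p-value = 0.189592.
Step 6: alpha = 0.05. fail to reject H0.

H = 3.3258, df = 2, p = 0.189592, fail to reject H0.


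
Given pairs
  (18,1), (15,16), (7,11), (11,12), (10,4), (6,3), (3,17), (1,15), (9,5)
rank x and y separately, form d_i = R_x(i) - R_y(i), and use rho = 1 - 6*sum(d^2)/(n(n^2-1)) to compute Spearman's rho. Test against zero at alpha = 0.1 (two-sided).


Step 1: Rank x and y separately (midranks; no ties here).
rank(x): 18->9, 15->8, 7->4, 11->7, 10->6, 6->3, 3->2, 1->1, 9->5
rank(y): 1->1, 16->8, 11->5, 12->6, 4->3, 3->2, 17->9, 15->7, 5->4
Step 2: d_i = R_x(i) - R_y(i); compute d_i^2.
  (9-1)^2=64, (8-8)^2=0, (4-5)^2=1, (7-6)^2=1, (6-3)^2=9, (3-2)^2=1, (2-9)^2=49, (1-7)^2=36, (5-4)^2=1
sum(d^2) = 162.
Step 3: rho = 1 - 6*162 / (9*(9^2 - 1)) = 1 - 972/720 = -0.350000.
Step 4: Under H0, t = rho * sqrt((n-2)/(1-rho^2)) = -0.9885 ~ t(7).
Step 5: Two-sided p-value from the t-distribution with 7 df = 0.355820.
Step 6: alpha = 0.1. fail to reject H0.

rho = -0.3500, p = 0.355820, fail to reject H0 at alpha = 0.1.


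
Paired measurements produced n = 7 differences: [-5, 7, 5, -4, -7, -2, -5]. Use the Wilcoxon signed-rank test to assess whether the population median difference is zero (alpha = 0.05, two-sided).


Step 1: Drop any zero differences (none here) and take |d_i|.
|d| = [5, 7, 5, 4, 7, 2, 5]
Step 2: Midrank |d_i| (ties get averaged ranks).
ranks: |5|->4, |7|->6.5, |5|->4, |4|->2, |7|->6.5, |2|->1, |5|->4
Step 3: Attach original signs; sum ranks with positive sign and with negative sign.
W+ = 6.5 + 4 = 10.5
W- = 4 + 2 + 6.5 + 1 + 4 = 17.5
(Check: W+ + W- = 28 should equal n(n+1)/2 = 28.)
Step 4: Test statistic W = min(W+, W-) = 10.5.
Step 5: Ties in |d|, so use the tie-corrected normal approximation.
        E[W] = n(n+1)/4 = 7*8/4 = 14.
        Tie groups: |d|=5 (t=3), |d|=7 (t=2); sum(t^3 - t) = 30.
        Var[W] = n(n+1)(2n+1)/24 - sum(t^3-t)/48 = 840/24 - 30/48 = 34.375.
        z = (W - E[W]) / sqrt(Var[W]) = (10.5 - 14) / 5.8630 = -0.5970.
        Two-sided p = 2*Phi(z) = 0.550533.
Step 6: alpha = 0.05. fail to reject H0.

W+ = 10.5, W- = 17.5, W = min = 10.5, p = 0.550533, fail to reject H0.


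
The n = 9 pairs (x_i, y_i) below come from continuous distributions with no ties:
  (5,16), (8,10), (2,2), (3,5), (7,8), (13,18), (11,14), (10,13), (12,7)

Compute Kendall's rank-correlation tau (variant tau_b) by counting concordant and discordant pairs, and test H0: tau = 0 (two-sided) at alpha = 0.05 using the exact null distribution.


Step 1: Enumerate the 36 unordered pairs (i,j) with i<j and classify each by sign(x_j-x_i) * sign(y_j-y_i).
  (1,2):dx=+3,dy=-6->D; (1,3):dx=-3,dy=-14->C; (1,4):dx=-2,dy=-11->C; (1,5):dx=+2,dy=-8->D
  (1,6):dx=+8,dy=+2->C; (1,7):dx=+6,dy=-2->D; (1,8):dx=+5,dy=-3->D; (1,9):dx=+7,dy=-9->D
  (2,3):dx=-6,dy=-8->C; (2,4):dx=-5,dy=-5->C; (2,5):dx=-1,dy=-2->C; (2,6):dx=+5,dy=+8->C
  (2,7):dx=+3,dy=+4->C; (2,8):dx=+2,dy=+3->C; (2,9):dx=+4,dy=-3->D; (3,4):dx=+1,dy=+3->C
  (3,5):dx=+5,dy=+6->C; (3,6):dx=+11,dy=+16->C; (3,7):dx=+9,dy=+12->C; (3,8):dx=+8,dy=+11->C
  (3,9):dx=+10,dy=+5->C; (4,5):dx=+4,dy=+3->C; (4,6):dx=+10,dy=+13->C; (4,7):dx=+8,dy=+9->C
  (4,8):dx=+7,dy=+8->C; (4,9):dx=+9,dy=+2->C; (5,6):dx=+6,dy=+10->C; (5,7):dx=+4,dy=+6->C
  (5,8):dx=+3,dy=+5->C; (5,9):dx=+5,dy=-1->D; (6,7):dx=-2,dy=-4->C; (6,8):dx=-3,dy=-5->C
  (6,9):dx=-1,dy=-11->C; (7,8):dx=-1,dy=-1->C; (7,9):dx=+1,dy=-7->D; (8,9):dx=+2,dy=-6->D
Step 2: C = 27, D = 9, total pairs = 36.
Step 3: tau = (C - D)/(n(n-1)/2) = (27 - 9)/36 = 0.500000.
Step 4: Exact two-sided p-value (enumerate n! = 362880 permutations of y under H0): p = 0.075176.
Step 5: alpha = 0.05. fail to reject H0.

tau_b = 0.5000 (C=27, D=9), p = 0.075176, fail to reject H0.


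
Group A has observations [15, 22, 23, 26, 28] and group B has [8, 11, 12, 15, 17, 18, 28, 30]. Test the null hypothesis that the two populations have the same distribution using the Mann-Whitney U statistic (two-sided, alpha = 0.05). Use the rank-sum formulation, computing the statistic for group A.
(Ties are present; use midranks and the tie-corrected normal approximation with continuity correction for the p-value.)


Step 1: Combine and sort all 13 observations; assign midranks.
sorted (value, group): (8,Y), (11,Y), (12,Y), (15,X), (15,Y), (17,Y), (18,Y), (22,X), (23,X), (26,X), (28,X), (28,Y), (30,Y)
ranks: 8->1, 11->2, 12->3, 15->4.5, 15->4.5, 17->6, 18->7, 22->8, 23->9, 26->10, 28->11.5, 28->11.5, 30->13
Step 2: Rank sum for X: R1 = 4.5 + 8 + 9 + 10 + 11.5 = 43.
Step 3: U_X = R1 - n1(n1+1)/2 = 43 - 5*6/2 = 43 - 15 = 28.
       U_Y = n1*n2 - U_X = 40 - 28 = 12.
Step 4: Ties are present, so use the tie-corrected normal approximation (with continuity correction) for the p-value.
Step 5: p-value = 0.270933; compare to alpha = 0.05. fail to reject H0.

U_X = 28, p = 0.270933, fail to reject H0 at alpha = 0.05.


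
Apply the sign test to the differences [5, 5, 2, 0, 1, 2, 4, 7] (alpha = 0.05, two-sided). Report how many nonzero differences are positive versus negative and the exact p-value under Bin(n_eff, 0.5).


Step 1: Discard zero differences. Original n = 8; n_eff = number of nonzero differences = 7.
Nonzero differences (with sign): +5, +5, +2, +1, +2, +4, +7
Step 2: Count signs: positive = 7, negative = 0.
Step 3: Under H0: P(positive) = 0.5, so the number of positives S ~ Bin(7, 0.5).
Step 4: Two-sided exact p-value = sum of Bin(7,0.5) probabilities at or below the observed probability = 0.015625.
Step 5: alpha = 0.05. reject H0.

n_eff = 7, pos = 7, neg = 0, p = 0.015625, reject H0.


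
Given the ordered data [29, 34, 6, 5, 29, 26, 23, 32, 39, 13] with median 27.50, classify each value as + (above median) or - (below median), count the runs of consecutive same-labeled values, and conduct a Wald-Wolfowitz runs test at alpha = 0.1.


Step 1: Compute median = 27.50; label A = above, B = below.
Labels in order: AABBABBAAB  (n_A = 5, n_B = 5)
Step 2: Count runs R = 6.
Step 3: Under H0 (random ordering), E[R] = 2*n_A*n_B/(n_A+n_B) + 1 = 2*5*5/10 + 1 = 6.0000.
        Var[R] = 2*n_A*n_B*(2*n_A*n_B - n_A - n_B) / ((n_A+n_B)^2 * (n_A+n_B-1)) = 2000/900 = 2.2222.
        SD[R] = 1.4907.
Step 4: R = E[R], so z = 0 with no continuity correction.
Step 5: Two-sided p-value via normal approximation = 2*(1 - Phi(|z|)) = 1.000000.
Step 6: alpha = 0.1. fail to reject H0.

R = 6, z = 0.0000, p = 1.000000, fail to reject H0.


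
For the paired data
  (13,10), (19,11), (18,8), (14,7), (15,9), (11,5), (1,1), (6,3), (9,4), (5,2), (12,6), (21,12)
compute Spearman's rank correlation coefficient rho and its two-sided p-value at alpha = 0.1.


Step 1: Rank x and y separately (midranks; no ties here).
rank(x): 13->7, 19->11, 18->10, 14->8, 15->9, 11->5, 1->1, 6->3, 9->4, 5->2, 12->6, 21->12
rank(y): 10->10, 11->11, 8->8, 7->7, 9->9, 5->5, 1->1, 3->3, 4->4, 2->2, 6->6, 12->12
Step 2: d_i = R_x(i) - R_y(i); compute d_i^2.
  (7-10)^2=9, (11-11)^2=0, (10-8)^2=4, (8-7)^2=1, (9-9)^2=0, (5-5)^2=0, (1-1)^2=0, (3-3)^2=0, (4-4)^2=0, (2-2)^2=0, (6-6)^2=0, (12-12)^2=0
sum(d^2) = 14.
Step 3: rho = 1 - 6*14 / (12*(12^2 - 1)) = 1 - 84/1716 = 0.951049.
Step 4: Under H0, t = rho * sqrt((n-2)/(1-rho^2)) = 9.7317 ~ t(10).
Step 5: Two-sided p-value from the t-distribution with 10 df = 0.000002.
Step 6: alpha = 0.1. reject H0.

rho = 0.9510, p = 0.000002, reject H0 at alpha = 0.1.


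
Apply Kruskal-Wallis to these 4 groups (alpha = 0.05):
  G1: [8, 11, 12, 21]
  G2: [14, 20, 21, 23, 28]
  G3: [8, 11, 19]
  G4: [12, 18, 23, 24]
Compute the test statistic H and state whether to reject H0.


Step 1: Combine all N = 16 observations and assign midranks.
sorted (value, group, rank): (8,G1,1.5), (8,G3,1.5), (11,G1,3.5), (11,G3,3.5), (12,G1,5.5), (12,G4,5.5), (14,G2,7), (18,G4,8), (19,G3,9), (20,G2,10), (21,G1,11.5), (21,G2,11.5), (23,G2,13.5), (23,G4,13.5), (24,G4,15), (28,G2,16)
Step 2: Sum ranks within each group.
R_1 = 22 (n_1 = 4)
R_2 = 58 (n_2 = 5)
R_3 = 14 (n_3 = 3)
R_4 = 42 (n_4 = 4)
Step 3: H = 12/(N(N+1)) * sum(R_i^2/n_i) - 3(N+1)
     = 12/(16*17) * (22^2/4 + 58^2/5 + 14^2/3 + 42^2/4) - 3*17
     = 0.044118 * 1300.13 - 51
     = 6.358824.
Step 4: Ties present; correction factor C = 1 - 30/(16^3 - 16) = 0.992647. Corrected H = 6.358824 / 0.992647 = 6.405926.
Step 5: Under H0, H ~ chi^2(3); p-value = 0.093447.
Step 6: alpha = 0.05. fail to reject H0.

H = 6.4059, df = 3, p = 0.093447, fail to reject H0.


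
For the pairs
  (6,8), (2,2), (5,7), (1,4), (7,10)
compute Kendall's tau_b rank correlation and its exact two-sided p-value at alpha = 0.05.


Step 1: Enumerate the 10 unordered pairs (i,j) with i<j and classify each by sign(x_j-x_i) * sign(y_j-y_i).
  (1,2):dx=-4,dy=-6->C; (1,3):dx=-1,dy=-1->C; (1,4):dx=-5,dy=-4->C; (1,5):dx=+1,dy=+2->C
  (2,3):dx=+3,dy=+5->C; (2,4):dx=-1,dy=+2->D; (2,5):dx=+5,dy=+8->C; (3,4):dx=-4,dy=-3->C
  (3,5):dx=+2,dy=+3->C; (4,5):dx=+6,dy=+6->C
Step 2: C = 9, D = 1, total pairs = 10.
Step 3: tau = (C - D)/(n(n-1)/2) = (9 - 1)/10 = 0.800000.
Step 4: Exact two-sided p-value (enumerate n! = 120 permutations of y under H0): p = 0.083333.
Step 5: alpha = 0.05. fail to reject H0.

tau_b = 0.8000 (C=9, D=1), p = 0.083333, fail to reject H0.


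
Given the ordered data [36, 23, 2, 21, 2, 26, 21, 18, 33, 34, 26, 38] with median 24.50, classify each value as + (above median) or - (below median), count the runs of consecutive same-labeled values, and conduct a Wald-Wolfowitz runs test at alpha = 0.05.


Step 1: Compute median = 24.50; label A = above, B = below.
Labels in order: ABBBBABBAAAA  (n_A = 6, n_B = 6)
Step 2: Count runs R = 5.
Step 3: Under H0 (random ordering), E[R] = 2*n_A*n_B/(n_A+n_B) + 1 = 2*6*6/12 + 1 = 7.0000.
        Var[R] = 2*n_A*n_B*(2*n_A*n_B - n_A - n_B) / ((n_A+n_B)^2 * (n_A+n_B-1)) = 4320/1584 = 2.7273.
        SD[R] = 1.6514.
Step 4: Continuity-corrected z = (R + 0.5 - E[R]) / SD[R] = (5 + 0.5 - 7.0000) / 1.6514 = -0.9083.
Step 5: Two-sided p-value via normal approximation = 2*(1 - Phi(|z|)) = 0.363722.
Step 6: alpha = 0.05. fail to reject H0.

R = 5, z = -0.9083, p = 0.363722, fail to reject H0.


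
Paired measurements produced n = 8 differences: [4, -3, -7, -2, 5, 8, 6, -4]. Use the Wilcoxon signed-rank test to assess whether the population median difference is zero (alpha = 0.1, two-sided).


Step 1: Drop any zero differences (none here) and take |d_i|.
|d| = [4, 3, 7, 2, 5, 8, 6, 4]
Step 2: Midrank |d_i| (ties get averaged ranks).
ranks: |4|->3.5, |3|->2, |7|->7, |2|->1, |5|->5, |8|->8, |6|->6, |4|->3.5
Step 3: Attach original signs; sum ranks with positive sign and with negative sign.
W+ = 3.5 + 5 + 8 + 6 = 22.5
W- = 2 + 7 + 1 + 3.5 = 13.5
(Check: W+ + W- = 36 should equal n(n+1)/2 = 36.)
Step 4: Test statistic W = min(W+, W-) = 13.5.
Step 5: Ties in |d|, so use the tie-corrected normal approximation.
        E[W] = n(n+1)/4 = 8*9/4 = 18.
        Tie groups: |d|=4 (t=2); sum(t^3 - t) = 6.
        Var[W] = n(n+1)(2n+1)/24 - sum(t^3-t)/48 = 1224/24 - 6/48 = 50.875.
        z = (W - E[W]) / sqrt(Var[W]) = (13.5 - 18) / 7.1327 = -0.6309.
        Two-sided p = 2*Phi(z) = 0.528106.
Step 6: alpha = 0.1. fail to reject H0.

W+ = 22.5, W- = 13.5, W = min = 13.5, p = 0.528106, fail to reject H0.


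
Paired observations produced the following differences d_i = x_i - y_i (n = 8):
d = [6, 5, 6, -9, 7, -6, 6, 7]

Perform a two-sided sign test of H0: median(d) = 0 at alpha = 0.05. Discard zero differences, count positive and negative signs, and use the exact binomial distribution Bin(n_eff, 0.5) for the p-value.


Step 1: Discard zero differences. Original n = 8; n_eff = number of nonzero differences = 8.
Nonzero differences (with sign): +6, +5, +6, -9, +7, -6, +6, +7
Step 2: Count signs: positive = 6, negative = 2.
Step 3: Under H0: P(positive) = 0.5, so the number of positives S ~ Bin(8, 0.5).
Step 4: Two-sided exact p-value = sum of Bin(8,0.5) probabilities at or below the observed probability = 0.289062.
Step 5: alpha = 0.05. fail to reject H0.

n_eff = 8, pos = 6, neg = 2, p = 0.289062, fail to reject H0.


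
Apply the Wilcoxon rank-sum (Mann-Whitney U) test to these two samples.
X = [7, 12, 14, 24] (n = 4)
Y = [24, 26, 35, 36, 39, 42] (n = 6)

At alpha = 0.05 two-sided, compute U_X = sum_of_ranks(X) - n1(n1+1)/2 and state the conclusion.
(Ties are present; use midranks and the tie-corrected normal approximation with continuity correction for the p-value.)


Step 1: Combine and sort all 10 observations; assign midranks.
sorted (value, group): (7,X), (12,X), (14,X), (24,X), (24,Y), (26,Y), (35,Y), (36,Y), (39,Y), (42,Y)
ranks: 7->1, 12->2, 14->3, 24->4.5, 24->4.5, 26->6, 35->7, 36->8, 39->9, 42->10
Step 2: Rank sum for X: R1 = 1 + 2 + 3 + 4.5 = 10.5.
Step 3: U_X = R1 - n1(n1+1)/2 = 10.5 - 4*5/2 = 10.5 - 10 = 0.5.
       U_Y = n1*n2 - U_X = 24 - 0.5 = 23.5.
Step 4: Ties are present, so use the tie-corrected normal approximation (with continuity correction) for the p-value.
Step 5: p-value = 0.018655; compare to alpha = 0.05. reject H0.

U_X = 0.5, p = 0.018655, reject H0 at alpha = 0.05.


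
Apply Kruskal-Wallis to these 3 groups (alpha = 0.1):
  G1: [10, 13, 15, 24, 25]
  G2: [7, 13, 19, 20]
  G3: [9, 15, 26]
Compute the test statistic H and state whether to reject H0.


Step 1: Combine all N = 12 observations and assign midranks.
sorted (value, group, rank): (7,G2,1), (9,G3,2), (10,G1,3), (13,G1,4.5), (13,G2,4.5), (15,G1,6.5), (15,G3,6.5), (19,G2,8), (20,G2,9), (24,G1,10), (25,G1,11), (26,G3,12)
Step 2: Sum ranks within each group.
R_1 = 35 (n_1 = 5)
R_2 = 22.5 (n_2 = 4)
R_3 = 20.5 (n_3 = 3)
Step 3: H = 12/(N(N+1)) * sum(R_i^2/n_i) - 3(N+1)
     = 12/(12*13) * (35^2/5 + 22.5^2/4 + 20.5^2/3) - 3*13
     = 0.076923 * 511.646 - 39
     = 0.357372.
Step 4: Ties present; correction factor C = 1 - 12/(12^3 - 12) = 0.993007. Corrected H = 0.357372 / 0.993007 = 0.359888.
Step 5: Under H0, H ~ chi^2(2); p-value = 0.835317.
Step 6: alpha = 0.1. fail to reject H0.

H = 0.3599, df = 2, p = 0.835317, fail to reject H0.


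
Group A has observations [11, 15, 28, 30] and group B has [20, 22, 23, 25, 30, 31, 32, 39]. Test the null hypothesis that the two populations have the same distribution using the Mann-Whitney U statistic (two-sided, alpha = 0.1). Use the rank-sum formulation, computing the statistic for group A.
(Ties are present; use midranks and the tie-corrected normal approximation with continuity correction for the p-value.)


Step 1: Combine and sort all 12 observations; assign midranks.
sorted (value, group): (11,X), (15,X), (20,Y), (22,Y), (23,Y), (25,Y), (28,X), (30,X), (30,Y), (31,Y), (32,Y), (39,Y)
ranks: 11->1, 15->2, 20->3, 22->4, 23->5, 25->6, 28->7, 30->8.5, 30->8.5, 31->10, 32->11, 39->12
Step 2: Rank sum for X: R1 = 1 + 2 + 7 + 8.5 = 18.5.
Step 3: U_X = R1 - n1(n1+1)/2 = 18.5 - 4*5/2 = 18.5 - 10 = 8.5.
       U_Y = n1*n2 - U_X = 32 - 8.5 = 23.5.
Step 4: Ties are present, so use the tie-corrected normal approximation (with continuity correction) for the p-value.
Step 5: p-value = 0.233663; compare to alpha = 0.1. fail to reject H0.

U_X = 8.5, p = 0.233663, fail to reject H0 at alpha = 0.1.


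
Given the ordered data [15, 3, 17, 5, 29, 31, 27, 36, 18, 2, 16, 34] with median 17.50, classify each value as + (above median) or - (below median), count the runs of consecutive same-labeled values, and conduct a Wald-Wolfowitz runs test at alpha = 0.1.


Step 1: Compute median = 17.50; label A = above, B = below.
Labels in order: BBBBAAAAABBA  (n_A = 6, n_B = 6)
Step 2: Count runs R = 4.
Step 3: Under H0 (random ordering), E[R] = 2*n_A*n_B/(n_A+n_B) + 1 = 2*6*6/12 + 1 = 7.0000.
        Var[R] = 2*n_A*n_B*(2*n_A*n_B - n_A - n_B) / ((n_A+n_B)^2 * (n_A+n_B-1)) = 4320/1584 = 2.7273.
        SD[R] = 1.6514.
Step 4: Continuity-corrected z = (R + 0.5 - E[R]) / SD[R] = (4 + 0.5 - 7.0000) / 1.6514 = -1.5138.
Step 5: Two-sided p-value via normal approximation = 2*(1 - Phi(|z|)) = 0.130070.
Step 6: alpha = 0.1. fail to reject H0.

R = 4, z = -1.5138, p = 0.130070, fail to reject H0.


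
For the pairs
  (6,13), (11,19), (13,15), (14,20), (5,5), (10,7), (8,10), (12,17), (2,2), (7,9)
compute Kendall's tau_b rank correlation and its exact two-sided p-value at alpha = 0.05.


Step 1: Enumerate the 45 unordered pairs (i,j) with i<j and classify each by sign(x_j-x_i) * sign(y_j-y_i).
  (1,2):dx=+5,dy=+6->C; (1,3):dx=+7,dy=+2->C; (1,4):dx=+8,dy=+7->C; (1,5):dx=-1,dy=-8->C
  (1,6):dx=+4,dy=-6->D; (1,7):dx=+2,dy=-3->D; (1,8):dx=+6,dy=+4->C; (1,9):dx=-4,dy=-11->C
  (1,10):dx=+1,dy=-4->D; (2,3):dx=+2,dy=-4->D; (2,4):dx=+3,dy=+1->C; (2,5):dx=-6,dy=-14->C
  (2,6):dx=-1,dy=-12->C; (2,7):dx=-3,dy=-9->C; (2,8):dx=+1,dy=-2->D; (2,9):dx=-9,dy=-17->C
  (2,10):dx=-4,dy=-10->C; (3,4):dx=+1,dy=+5->C; (3,5):dx=-8,dy=-10->C; (3,6):dx=-3,dy=-8->C
  (3,7):dx=-5,dy=-5->C; (3,8):dx=-1,dy=+2->D; (3,9):dx=-11,dy=-13->C; (3,10):dx=-6,dy=-6->C
  (4,5):dx=-9,dy=-15->C; (4,6):dx=-4,dy=-13->C; (4,7):dx=-6,dy=-10->C; (4,8):dx=-2,dy=-3->C
  (4,9):dx=-12,dy=-18->C; (4,10):dx=-7,dy=-11->C; (5,6):dx=+5,dy=+2->C; (5,7):dx=+3,dy=+5->C
  (5,8):dx=+7,dy=+12->C; (5,9):dx=-3,dy=-3->C; (5,10):dx=+2,dy=+4->C; (6,7):dx=-2,dy=+3->D
  (6,8):dx=+2,dy=+10->C; (6,9):dx=-8,dy=-5->C; (6,10):dx=-3,dy=+2->D; (7,8):dx=+4,dy=+7->C
  (7,9):dx=-6,dy=-8->C; (7,10):dx=-1,dy=-1->C; (8,9):dx=-10,dy=-15->C; (8,10):dx=-5,dy=-8->C
  (9,10):dx=+5,dy=+7->C
Step 2: C = 37, D = 8, total pairs = 45.
Step 3: tau = (C - D)/(n(n-1)/2) = (37 - 8)/45 = 0.644444.
Step 4: Exact two-sided p-value (enumerate n! = 3628800 permutations of y under H0): p = 0.009148.
Step 5: alpha = 0.05. reject H0.

tau_b = 0.6444 (C=37, D=8), p = 0.009148, reject H0.


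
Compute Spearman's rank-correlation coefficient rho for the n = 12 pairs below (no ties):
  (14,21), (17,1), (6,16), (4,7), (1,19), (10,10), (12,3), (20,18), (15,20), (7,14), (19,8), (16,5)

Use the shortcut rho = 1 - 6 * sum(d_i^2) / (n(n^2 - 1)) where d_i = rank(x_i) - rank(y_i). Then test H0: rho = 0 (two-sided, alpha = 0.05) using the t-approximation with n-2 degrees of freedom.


Step 1: Rank x and y separately (midranks; no ties here).
rank(x): 14->7, 17->10, 6->3, 4->2, 1->1, 10->5, 12->6, 20->12, 15->8, 7->4, 19->11, 16->9
rank(y): 21->12, 1->1, 16->8, 7->4, 19->10, 10->6, 3->2, 18->9, 20->11, 14->7, 8->5, 5->3
Step 2: d_i = R_x(i) - R_y(i); compute d_i^2.
  (7-12)^2=25, (10-1)^2=81, (3-8)^2=25, (2-4)^2=4, (1-10)^2=81, (5-6)^2=1, (6-2)^2=16, (12-9)^2=9, (8-11)^2=9, (4-7)^2=9, (11-5)^2=36, (9-3)^2=36
sum(d^2) = 332.
Step 3: rho = 1 - 6*332 / (12*(12^2 - 1)) = 1 - 1992/1716 = -0.160839.
Step 4: Under H0, t = rho * sqrt((n-2)/(1-rho^2)) = -0.5153 ~ t(10).
Step 5: Two-sided p-value from the t-distribution with 10 df = 0.617523.
Step 6: alpha = 0.05. fail to reject H0.

rho = -0.1608, p = 0.617523, fail to reject H0 at alpha = 0.05.


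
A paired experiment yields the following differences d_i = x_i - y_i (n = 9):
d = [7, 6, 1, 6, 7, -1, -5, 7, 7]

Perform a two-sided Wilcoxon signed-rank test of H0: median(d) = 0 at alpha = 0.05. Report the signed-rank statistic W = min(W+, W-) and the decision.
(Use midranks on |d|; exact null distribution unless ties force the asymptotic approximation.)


Step 1: Drop any zero differences (none here) and take |d_i|.
|d| = [7, 6, 1, 6, 7, 1, 5, 7, 7]
Step 2: Midrank |d_i| (ties get averaged ranks).
ranks: |7|->7.5, |6|->4.5, |1|->1.5, |6|->4.5, |7|->7.5, |1|->1.5, |5|->3, |7|->7.5, |7|->7.5
Step 3: Attach original signs; sum ranks with positive sign and with negative sign.
W+ = 7.5 + 4.5 + 1.5 + 4.5 + 7.5 + 7.5 + 7.5 = 40.5
W- = 1.5 + 3 = 4.5
(Check: W+ + W- = 45 should equal n(n+1)/2 = 45.)
Step 4: Test statistic W = min(W+, W-) = 4.5.
Step 5: Ties in |d|, so use the tie-corrected normal approximation.
        E[W] = n(n+1)/4 = 9*10/4 = 22.5.
        Tie groups: |d|=1 (t=2), |d|=6 (t=2), |d|=7 (t=4); sum(t^3 - t) = 72.
        Var[W] = n(n+1)(2n+1)/24 - sum(t^3-t)/48 = 1710/24 - 72/48 = 69.75.
        z = (W - E[W]) / sqrt(Var[W]) = (4.5 - 22.5) / 8.3516 = -2.1553.
        Two-sided p = 2*Phi(z) = 0.031141.
Step 6: alpha = 0.05. reject H0.

W+ = 40.5, W- = 4.5, W = min = 4.5, p = 0.031141, reject H0.


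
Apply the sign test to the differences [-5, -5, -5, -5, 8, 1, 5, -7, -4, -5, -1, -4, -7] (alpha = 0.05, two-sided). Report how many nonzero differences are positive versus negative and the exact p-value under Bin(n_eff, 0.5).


Step 1: Discard zero differences. Original n = 13; n_eff = number of nonzero differences = 13.
Nonzero differences (with sign): -5, -5, -5, -5, +8, +1, +5, -7, -4, -5, -1, -4, -7
Step 2: Count signs: positive = 3, negative = 10.
Step 3: Under H0: P(positive) = 0.5, so the number of positives S ~ Bin(13, 0.5).
Step 4: Two-sided exact p-value = sum of Bin(13,0.5) probabilities at or below the observed probability = 0.092285.
Step 5: alpha = 0.05. fail to reject H0.

n_eff = 13, pos = 3, neg = 10, p = 0.092285, fail to reject H0.


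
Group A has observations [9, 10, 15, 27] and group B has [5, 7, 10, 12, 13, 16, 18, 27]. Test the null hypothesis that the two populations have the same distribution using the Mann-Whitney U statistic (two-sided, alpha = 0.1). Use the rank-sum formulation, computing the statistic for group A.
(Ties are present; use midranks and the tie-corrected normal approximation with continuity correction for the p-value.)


Step 1: Combine and sort all 12 observations; assign midranks.
sorted (value, group): (5,Y), (7,Y), (9,X), (10,X), (10,Y), (12,Y), (13,Y), (15,X), (16,Y), (18,Y), (27,X), (27,Y)
ranks: 5->1, 7->2, 9->3, 10->4.5, 10->4.5, 12->6, 13->7, 15->8, 16->9, 18->10, 27->11.5, 27->11.5
Step 2: Rank sum for X: R1 = 3 + 4.5 + 8 + 11.5 = 27.
Step 3: U_X = R1 - n1(n1+1)/2 = 27 - 4*5/2 = 27 - 10 = 17.
       U_Y = n1*n2 - U_X = 32 - 17 = 15.
Step 4: Ties are present, so use the tie-corrected normal approximation (with continuity correction) for the p-value.
Step 5: p-value = 0.932087; compare to alpha = 0.1. fail to reject H0.

U_X = 17, p = 0.932087, fail to reject H0 at alpha = 0.1.


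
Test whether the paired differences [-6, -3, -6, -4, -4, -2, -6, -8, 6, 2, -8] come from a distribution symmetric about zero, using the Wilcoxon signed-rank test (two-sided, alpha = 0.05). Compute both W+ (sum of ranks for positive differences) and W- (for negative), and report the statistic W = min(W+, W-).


Step 1: Drop any zero differences (none here) and take |d_i|.
|d| = [6, 3, 6, 4, 4, 2, 6, 8, 6, 2, 8]
Step 2: Midrank |d_i| (ties get averaged ranks).
ranks: |6|->7.5, |3|->3, |6|->7.5, |4|->4.5, |4|->4.5, |2|->1.5, |6|->7.5, |8|->10.5, |6|->7.5, |2|->1.5, |8|->10.5
Step 3: Attach original signs; sum ranks with positive sign and with negative sign.
W+ = 7.5 + 1.5 = 9
W- = 7.5 + 3 + 7.5 + 4.5 + 4.5 + 1.5 + 7.5 + 10.5 + 10.5 = 57
(Check: W+ + W- = 66 should equal n(n+1)/2 = 66.)
Step 4: Test statistic W = min(W+, W-) = 9.
Step 5: Ties in |d|, so use the tie-corrected normal approximation.
        E[W] = n(n+1)/4 = 11*12/4 = 33.
        Tie groups: |d|=2 (t=2), |d|=4 (t=2), |d|=6 (t=4), |d|=8 (t=2); sum(t^3 - t) = 78.
        Var[W] = n(n+1)(2n+1)/24 - sum(t^3-t)/48 = 3036/24 - 78/48 = 124.875.
        z = (W - E[W]) / sqrt(Var[W]) = (9 - 33) / 11.1747 = -2.1477.
        Two-sided p = 2*Phi(z) = 0.031738.
Step 6: alpha = 0.05. reject H0.

W+ = 9, W- = 57, W = min = 9, p = 0.031738, reject H0.


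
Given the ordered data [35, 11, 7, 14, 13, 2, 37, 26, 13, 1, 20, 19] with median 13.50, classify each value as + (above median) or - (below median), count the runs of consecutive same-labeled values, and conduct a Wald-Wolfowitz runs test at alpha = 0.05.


Step 1: Compute median = 13.50; label A = above, B = below.
Labels in order: ABBABBAABBAA  (n_A = 6, n_B = 6)
Step 2: Count runs R = 7.
Step 3: Under H0 (random ordering), E[R] = 2*n_A*n_B/(n_A+n_B) + 1 = 2*6*6/12 + 1 = 7.0000.
        Var[R] = 2*n_A*n_B*(2*n_A*n_B - n_A - n_B) / ((n_A+n_B)^2 * (n_A+n_B-1)) = 4320/1584 = 2.7273.
        SD[R] = 1.6514.
Step 4: R = E[R], so z = 0 with no continuity correction.
Step 5: Two-sided p-value via normal approximation = 2*(1 - Phi(|z|)) = 1.000000.
Step 6: alpha = 0.05. fail to reject H0.

R = 7, z = 0.0000, p = 1.000000, fail to reject H0.


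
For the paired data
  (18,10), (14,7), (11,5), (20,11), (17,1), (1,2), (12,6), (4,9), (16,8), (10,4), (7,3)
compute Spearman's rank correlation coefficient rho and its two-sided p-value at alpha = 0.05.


Step 1: Rank x and y separately (midranks; no ties here).
rank(x): 18->10, 14->7, 11->5, 20->11, 17->9, 1->1, 12->6, 4->2, 16->8, 10->4, 7->3
rank(y): 10->10, 7->7, 5->5, 11->11, 1->1, 2->2, 6->6, 9->9, 8->8, 4->4, 3->3
Step 2: d_i = R_x(i) - R_y(i); compute d_i^2.
  (10-10)^2=0, (7-7)^2=0, (5-5)^2=0, (11-11)^2=0, (9-1)^2=64, (1-2)^2=1, (6-6)^2=0, (2-9)^2=49, (8-8)^2=0, (4-4)^2=0, (3-3)^2=0
sum(d^2) = 114.
Step 3: rho = 1 - 6*114 / (11*(11^2 - 1)) = 1 - 684/1320 = 0.481818.
Step 4: Under H0, t = rho * sqrt((n-2)/(1-rho^2)) = 1.6496 ~ t(9).
Step 5: Two-sided p-value from the t-distribution with 9 df = 0.133434.
Step 6: alpha = 0.05. fail to reject H0.

rho = 0.4818, p = 0.133434, fail to reject H0 at alpha = 0.05.


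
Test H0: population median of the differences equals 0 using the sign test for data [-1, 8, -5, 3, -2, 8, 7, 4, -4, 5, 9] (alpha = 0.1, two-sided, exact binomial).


Step 1: Discard zero differences. Original n = 11; n_eff = number of nonzero differences = 11.
Nonzero differences (with sign): -1, +8, -5, +3, -2, +8, +7, +4, -4, +5, +9
Step 2: Count signs: positive = 7, negative = 4.
Step 3: Under H0: P(positive) = 0.5, so the number of positives S ~ Bin(11, 0.5).
Step 4: Two-sided exact p-value = sum of Bin(11,0.5) probabilities at or below the observed probability = 0.548828.
Step 5: alpha = 0.1. fail to reject H0.

n_eff = 11, pos = 7, neg = 4, p = 0.548828, fail to reject H0.
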